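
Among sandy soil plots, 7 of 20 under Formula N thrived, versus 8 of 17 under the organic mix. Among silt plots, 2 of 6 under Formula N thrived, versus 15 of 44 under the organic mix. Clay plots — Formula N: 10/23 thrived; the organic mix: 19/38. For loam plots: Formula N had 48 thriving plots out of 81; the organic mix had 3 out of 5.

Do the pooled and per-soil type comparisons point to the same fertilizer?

Sandy soil: Formula N 7/20 = 35.0%, the organic mix 8/17 = 47.1% → the organic mix
Silt: Formula N 2/6 = 33.3%, the organic mix 15/44 = 34.1% → the organic mix
Clay: Formula N 10/23 = 43.5%, the organic mix 19/38 = 50.0% → the organic mix
Loam: Formula N 48/81 = 59.3%, the organic mix 3/5 = 60.0% → the organic mix
Overall: Formula N 67/130 = 51.5%, the organic mix 45/104 = 43.3% → Formula N
The organic mix wins each soil group but Formula N wins overall — the comparison reverses. The organic mix's plots skew toward silt, which has a lower base rate.

No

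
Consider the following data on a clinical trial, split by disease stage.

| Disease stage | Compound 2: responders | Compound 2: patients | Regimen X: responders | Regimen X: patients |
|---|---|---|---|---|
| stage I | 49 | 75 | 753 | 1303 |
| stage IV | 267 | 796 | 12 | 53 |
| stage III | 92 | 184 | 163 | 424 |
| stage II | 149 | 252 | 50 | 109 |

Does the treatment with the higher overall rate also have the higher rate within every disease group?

Stage I: Compound 2 49/75 = 65.3%, Regimen X 753/1303 = 57.8% → Compound 2
Stage IV: Compound 2 267/796 = 33.5%, Regimen X 12/53 = 22.6% → Compound 2
Stage III: Compound 2 92/184 = 50.0%, Regimen X 163/424 = 38.4% → Compound 2
Stage II: Compound 2 149/252 = 59.1%, Regimen X 50/109 = 45.9% → Compound 2
Overall: Compound 2 557/1307 = 42.6%, Regimen X 978/1889 = 51.8% → Regimen X
Compound 2 wins each disease group but Regimen X wins overall — the comparison reverses. Compound 2's patients skew toward stage IV, which has a lower base rate.

No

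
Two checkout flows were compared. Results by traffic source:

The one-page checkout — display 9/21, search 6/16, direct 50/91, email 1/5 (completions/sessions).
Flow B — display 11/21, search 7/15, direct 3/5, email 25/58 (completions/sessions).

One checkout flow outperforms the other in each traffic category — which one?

Flow B

Display: the one-page checkout 9/21 = 42.9%, Flow B 11/21 = 52.4% → Flow B
Search: the one-page checkout 6/16 = 37.5%, Flow B 7/15 = 46.7% → Flow B
Direct: the one-page checkout 50/91 = 54.9%, Flow B 3/5 = 60.0% → Flow B
Email: the one-page checkout 1/5 = 20.0%, Flow B 25/58 = 43.1% → Flow B
Flow B has the higher rate in all 4 groups.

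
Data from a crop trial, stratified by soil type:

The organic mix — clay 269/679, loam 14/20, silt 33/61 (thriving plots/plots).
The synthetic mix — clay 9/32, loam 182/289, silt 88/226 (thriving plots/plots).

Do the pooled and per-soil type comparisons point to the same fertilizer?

Clay: the organic mix 269/679 = 39.6%, the synthetic mix 9/32 = 28.1% → the organic mix
Loam: the organic mix 14/20 = 70.0%, the synthetic mix 182/289 = 63.0% → the organic mix
Silt: the organic mix 33/61 = 54.1%, the synthetic mix 88/226 = 38.9% → the organic mix
Overall: the organic mix 316/760 = 41.6%, the synthetic mix 279/547 = 51.0% → the synthetic mix
The organic mix wins each soil group but the synthetic mix wins overall — the comparison reverses. The organic mix's plots skew toward clay, which has a lower base rate.

No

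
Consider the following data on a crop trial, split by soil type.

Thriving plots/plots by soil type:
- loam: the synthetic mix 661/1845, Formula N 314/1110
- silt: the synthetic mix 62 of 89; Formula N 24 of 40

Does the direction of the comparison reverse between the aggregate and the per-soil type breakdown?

Loam: the synthetic mix 661/1845 = 35.8%, Formula N 314/1110 = 28.3% → the synthetic mix
Silt: the synthetic mix 62/89 = 69.7%, Formula N 24/40 = 60.0% → the synthetic mix
Overall: the synthetic mix 723/1934 = 37.4%, Formula N 338/1150 = 29.4% → the synthetic mix
The synthetic mix wins overall and in every soil group — no reversal.

No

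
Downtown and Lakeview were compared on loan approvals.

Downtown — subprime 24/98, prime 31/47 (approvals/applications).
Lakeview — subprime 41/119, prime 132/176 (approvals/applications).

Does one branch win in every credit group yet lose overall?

Subprime: Downtown 24/98 = 24.5%, Lakeview 41/119 = 34.5% → Lakeview
Prime: Downtown 31/47 = 66.0%, Lakeview 132/176 = 75.0% → Lakeview
Overall: Downtown 55/145 = 37.9%, Lakeview 173/295 = 58.6% → Lakeview
Lakeview wins overall and in every credit group — no reversal.

No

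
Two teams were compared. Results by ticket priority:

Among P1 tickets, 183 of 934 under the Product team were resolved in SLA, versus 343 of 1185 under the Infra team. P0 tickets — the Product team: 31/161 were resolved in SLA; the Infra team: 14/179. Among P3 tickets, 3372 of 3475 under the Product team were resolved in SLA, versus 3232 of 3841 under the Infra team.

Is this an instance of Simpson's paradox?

P1: the Product team 183/934 = 19.6%, the Infra team 343/1185 = 28.9% → the Infra team
P0: the Product team 31/161 = 19.3%, the Infra team 14/179 = 7.8% → the Product team
P3: the Product team 3372/3475 = 97.0%, the Infra team 3232/3841 = 84.1% → the Product team
Overall: the Product team 3586/4570 = 78.5%, the Infra team 3589/5205 = 69.0% → the Product team
Neither sweeps: the Product team wins 2 of 3 groups, the Infra team wins 1. The Product team wins overall but not every group — no Simpson reversal.

No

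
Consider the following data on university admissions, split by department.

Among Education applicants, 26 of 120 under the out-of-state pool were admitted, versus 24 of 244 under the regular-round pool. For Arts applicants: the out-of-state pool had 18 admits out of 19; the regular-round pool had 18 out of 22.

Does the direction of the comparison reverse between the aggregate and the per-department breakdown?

No

Education: the out-of-state pool 26/120 = 21.7%, the regular-round pool 24/244 = 9.8% → the out-of-state pool
Arts: the out-of-state pool 18/19 = 94.7%, the regular-round pool 18/22 = 81.8% → the out-of-state pool
Overall: the out-of-state pool 44/139 = 31.7%, the regular-round pool 42/266 = 15.8% → the out-of-state pool
The out-of-state pool wins overall and in every department group — no reversal.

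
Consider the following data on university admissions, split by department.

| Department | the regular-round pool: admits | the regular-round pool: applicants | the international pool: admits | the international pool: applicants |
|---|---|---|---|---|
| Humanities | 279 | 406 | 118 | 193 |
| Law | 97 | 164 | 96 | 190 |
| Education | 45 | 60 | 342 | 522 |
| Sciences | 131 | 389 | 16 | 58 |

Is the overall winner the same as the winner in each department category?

No

Humanities: the regular-round pool 279/406 = 68.7%, the international pool 118/193 = 61.1% → the regular-round pool
Law: the regular-round pool 97/164 = 59.1%, the international pool 96/190 = 50.5% → the regular-round pool
Education: the regular-round pool 45/60 = 75.0%, the international pool 342/522 = 65.5% → the regular-round pool
Sciences: the regular-round pool 131/389 = 33.7%, the international pool 16/58 = 27.6% → the regular-round pool
Overall: the regular-round pool 552/1019 = 54.2%, the international pool 572/963 = 59.4% → the international pool
The regular-round pool wins each department group but the international pool wins overall — the comparison reverses. The regular-round pool's applicants skew toward Sciences, which has a lower base rate.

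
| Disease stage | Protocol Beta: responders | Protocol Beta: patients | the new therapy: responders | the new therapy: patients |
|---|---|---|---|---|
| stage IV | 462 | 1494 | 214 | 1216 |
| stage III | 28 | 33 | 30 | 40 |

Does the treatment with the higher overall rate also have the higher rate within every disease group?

Yes

Stage IV: Protocol Beta 462/1494 = 30.9%, the new therapy 214/1216 = 17.6% → Protocol Beta
Stage III: Protocol Beta 28/33 = 84.8%, the new therapy 30/40 = 75.0% → Protocol Beta
Overall: Protocol Beta 490/1527 = 32.1%, the new therapy 244/1256 = 19.4% → Protocol Beta
Protocol Beta wins overall and in every disease group — no reversal.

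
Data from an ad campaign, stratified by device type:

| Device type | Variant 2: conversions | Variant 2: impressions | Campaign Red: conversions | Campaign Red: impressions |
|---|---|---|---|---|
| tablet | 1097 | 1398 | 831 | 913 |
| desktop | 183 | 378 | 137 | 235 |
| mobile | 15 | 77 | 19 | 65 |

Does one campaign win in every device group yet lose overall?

Tablet: Variant 2 1097/1398 = 78.5%, Campaign Red 831/913 = 91.0% → Campaign Red
Desktop: Variant 2 183/378 = 48.4%, Campaign Red 137/235 = 58.3% → Campaign Red
Mobile: Variant 2 15/77 = 19.5%, Campaign Red 19/65 = 29.2% → Campaign Red
Overall: Variant 2 1295/1853 = 69.9%, Campaign Red 987/1213 = 81.4% → Campaign Red
Campaign Red wins overall and in every device group — no reversal.

No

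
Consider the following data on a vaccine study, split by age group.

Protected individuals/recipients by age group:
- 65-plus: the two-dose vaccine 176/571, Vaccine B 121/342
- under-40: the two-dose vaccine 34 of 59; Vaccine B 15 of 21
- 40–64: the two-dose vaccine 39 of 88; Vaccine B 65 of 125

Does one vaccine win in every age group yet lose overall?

No

65-plus: the two-dose vaccine 176/571 = 30.8%, Vaccine B 121/342 = 35.4% → Vaccine B
Under-40: the two-dose vaccine 34/59 = 57.6%, Vaccine B 15/21 = 71.4% → Vaccine B
40–64: the two-dose vaccine 39/88 = 44.3%, Vaccine B 65/125 = 52.0% → Vaccine B
Overall: the two-dose vaccine 249/718 = 34.7%, Vaccine B 201/488 = 41.2% → Vaccine B
Vaccine B wins overall and in every age group — no reversal.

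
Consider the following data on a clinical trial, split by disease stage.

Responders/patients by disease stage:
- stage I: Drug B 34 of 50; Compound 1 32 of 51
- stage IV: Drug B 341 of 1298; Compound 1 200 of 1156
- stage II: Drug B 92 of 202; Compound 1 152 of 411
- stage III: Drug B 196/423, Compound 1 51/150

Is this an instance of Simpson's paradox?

Stage I: Drug B 34/50 = 68.0%, Compound 1 32/51 = 62.7% → Drug B
Stage IV: Drug B 341/1298 = 26.3%, Compound 1 200/1156 = 17.3% → Drug B
Stage II: Drug B 92/202 = 45.5%, Compound 1 152/411 = 37.0% → Drug B
Stage III: Drug B 196/423 = 46.3%, Compound 1 51/150 = 34.0% → Drug B
Overall: Drug B 663/1973 = 33.6%, Compound 1 435/1768 = 24.6% → Drug B
Drug B wins overall and in every disease group — no reversal.

No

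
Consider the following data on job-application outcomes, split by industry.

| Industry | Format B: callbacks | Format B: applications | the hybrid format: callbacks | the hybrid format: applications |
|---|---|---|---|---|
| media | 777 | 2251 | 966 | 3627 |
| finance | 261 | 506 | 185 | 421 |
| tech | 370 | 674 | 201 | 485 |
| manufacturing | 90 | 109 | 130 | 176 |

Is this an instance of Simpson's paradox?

Media: Format B 777/2251 = 34.5%, the hybrid format 966/3627 = 26.6% → Format B
Finance: Format B 261/506 = 51.6%, the hybrid format 185/421 = 43.9% → Format B
Tech: Format B 370/674 = 54.9%, the hybrid format 201/485 = 41.4% → Format B
Manufacturing: Format B 90/109 = 82.6%, the hybrid format 130/176 = 73.9% → Format B
Overall: Format B 1498/3540 = 42.3%, the hybrid format 1482/4709 = 31.5% → Format B
Format B wins overall and in every industry group — no reversal.

No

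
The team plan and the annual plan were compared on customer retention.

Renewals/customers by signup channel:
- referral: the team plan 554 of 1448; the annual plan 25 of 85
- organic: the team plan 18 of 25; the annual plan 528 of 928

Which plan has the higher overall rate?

Referral: the team plan 554/1448 = 38.3%, the annual plan 25/85 = 29.4% → the team plan
Organic: the team plan 18/25 = 72.0%, the annual plan 528/928 = 56.9% → the team plan
Overall: the team plan 572/1473 = 38.8%, the annual plan 553/1013 = 54.6% → the annual plan
(The team plan wins every signup group but the annual plan wins overall — the team plan's customers skew toward the low-rate referral group.)

the annual plan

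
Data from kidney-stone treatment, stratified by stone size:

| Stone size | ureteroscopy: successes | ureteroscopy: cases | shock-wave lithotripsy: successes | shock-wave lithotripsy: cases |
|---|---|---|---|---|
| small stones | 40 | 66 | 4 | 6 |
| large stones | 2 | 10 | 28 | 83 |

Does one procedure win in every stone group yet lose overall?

Small stones: ureteroscopy 40/66 = 60.6%, shock-wave lithotripsy 4/6 = 66.7% → shock-wave lithotripsy
Large stones: ureteroscopy 2/10 = 20.0%, shock-wave lithotripsy 28/83 = 33.7% → shock-wave lithotripsy
Overall: ureteroscopy 42/76 = 55.3%, shock-wave lithotripsy 32/89 = 36.0% → ureteroscopy
Shock-wave lithotripsy wins each stone group but ureteroscopy wins overall — the comparison reverses. Shock-wave lithotripsy's cases skew toward large stones, which has a lower base rate.

Yes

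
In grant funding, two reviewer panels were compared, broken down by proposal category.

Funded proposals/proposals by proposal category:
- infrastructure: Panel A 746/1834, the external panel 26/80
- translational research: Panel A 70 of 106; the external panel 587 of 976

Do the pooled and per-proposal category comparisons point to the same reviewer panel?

Infrastructure: Panel A 746/1834 = 40.7%, the external panel 26/80 = 32.5% → Panel A
Translational research: Panel A 70/106 = 66.0%, the external panel 587/976 = 60.1% → Panel A
Overall: Panel A 816/1940 = 42.1%, the external panel 613/1056 = 58.0% → the external panel
Panel A wins each proposal group but the external panel wins overall — the comparison reverses. Panel A's proposals skew toward infrastructure, which has a lower base rate.

No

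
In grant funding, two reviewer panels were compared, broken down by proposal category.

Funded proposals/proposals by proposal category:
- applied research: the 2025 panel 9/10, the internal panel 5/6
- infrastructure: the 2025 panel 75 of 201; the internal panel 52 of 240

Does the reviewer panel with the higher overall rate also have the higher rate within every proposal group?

Applied research: the 2025 panel 9/10 = 90.0%, the internal panel 5/6 = 83.3% → the 2025 panel
Infrastructure: the 2025 panel 75/201 = 37.3%, the internal panel 52/240 = 21.7% → the 2025 panel
Overall: the 2025 panel 84/211 = 39.8%, the internal panel 57/246 = 23.2% → the 2025 panel
The 2025 panel wins overall and in every proposal group — no reversal.

Yes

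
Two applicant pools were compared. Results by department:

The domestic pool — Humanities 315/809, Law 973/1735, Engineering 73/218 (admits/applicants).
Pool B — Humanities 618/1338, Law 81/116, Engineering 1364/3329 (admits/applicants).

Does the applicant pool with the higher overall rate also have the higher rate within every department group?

No

Humanities: the domestic pool 315/809 = 38.9%, Pool B 618/1338 = 46.2% → Pool B
Law: the domestic pool 973/1735 = 56.1%, Pool B 81/116 = 69.8% → Pool B
Engineering: the domestic pool 73/218 = 33.5%, Pool B 1364/3329 = 41.0% → Pool B
Overall: the domestic pool 1361/2762 = 49.3%, Pool B 2063/4783 = 43.1% → the domestic pool
Pool B wins each department group but the domestic pool wins overall — the comparison reverses. Pool B's applicants skew toward Engineering, which has a lower base rate.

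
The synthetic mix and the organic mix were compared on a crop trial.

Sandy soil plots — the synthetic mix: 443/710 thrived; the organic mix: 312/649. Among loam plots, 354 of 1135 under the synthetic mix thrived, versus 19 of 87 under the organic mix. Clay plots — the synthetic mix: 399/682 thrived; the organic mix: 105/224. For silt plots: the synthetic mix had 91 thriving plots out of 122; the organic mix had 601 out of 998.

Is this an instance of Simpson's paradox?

Yes

Sandy soil: the synthetic mix 443/710 = 62.4%, the organic mix 312/649 = 48.1% → the synthetic mix
Loam: the synthetic mix 354/1135 = 31.2%, the organic mix 19/87 = 21.8% → the synthetic mix
Clay: the synthetic mix 399/682 = 58.5%, the organic mix 105/224 = 46.9% → the synthetic mix
Silt: the synthetic mix 91/122 = 74.6%, the organic mix 601/998 = 60.2% → the synthetic mix
Overall: the synthetic mix 1287/2649 = 48.6%, the organic mix 1037/1958 = 53.0% → the organic mix
The synthetic mix wins each soil group but the organic mix wins overall — the comparison reverses. The synthetic mix's plots skew toward loam, which has a lower base rate.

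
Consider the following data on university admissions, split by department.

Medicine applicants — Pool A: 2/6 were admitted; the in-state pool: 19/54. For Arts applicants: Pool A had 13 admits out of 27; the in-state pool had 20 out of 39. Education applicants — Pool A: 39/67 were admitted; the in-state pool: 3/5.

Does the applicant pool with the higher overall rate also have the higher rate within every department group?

Medicine: Pool A 2/6 = 33.3%, the in-state pool 19/54 = 35.2% → the in-state pool
Arts: Pool A 13/27 = 48.1%, the in-state pool 20/39 = 51.3% → the in-state pool
Education: Pool A 39/67 = 58.2%, the in-state pool 3/5 = 60.0% → the in-state pool
Overall: Pool A 54/100 = 54.0%, the in-state pool 42/98 = 42.9% → Pool A
The in-state pool wins each department group but Pool A wins overall — the comparison reverses. The in-state pool's applicants skew toward Medicine, which has a lower base rate.

No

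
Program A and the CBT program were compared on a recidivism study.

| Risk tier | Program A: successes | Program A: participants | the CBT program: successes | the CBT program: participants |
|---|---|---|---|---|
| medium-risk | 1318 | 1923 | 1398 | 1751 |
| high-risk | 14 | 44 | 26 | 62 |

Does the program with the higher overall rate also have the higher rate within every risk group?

Yes

Medium-risk: Program A 1318/1923 = 68.5%, the CBT program 1398/1751 = 79.8% → the CBT program
High-risk: Program A 14/44 = 31.8%, the CBT program 26/62 = 41.9% → the CBT program
Overall: Program A 1332/1967 = 67.7%, the CBT program 1424/1813 = 78.5% → the CBT program
The CBT program wins overall and in every risk group — no reversal.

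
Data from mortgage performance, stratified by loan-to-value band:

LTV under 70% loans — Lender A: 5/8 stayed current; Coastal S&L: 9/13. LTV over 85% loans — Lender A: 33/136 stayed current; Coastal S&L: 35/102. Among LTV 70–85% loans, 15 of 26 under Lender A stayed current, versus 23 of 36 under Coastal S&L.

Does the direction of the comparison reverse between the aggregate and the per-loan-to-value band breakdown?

LTV under 70%: Lender A 5/8 = 62.5%, Coastal S&L 9/13 = 69.2% → Coastal S&L
LTV over 85%: Lender A 33/136 = 24.3%, Coastal S&L 35/102 = 34.3% → Coastal S&L
LTV 70–85%: Lender A 15/26 = 57.7%, Coastal S&L 23/36 = 63.9% → Coastal S&L
Overall: Lender A 53/170 = 31.2%, Coastal S&L 67/151 = 44.4% → Coastal S&L
Coastal S&L wins overall and in every loan-to-value group — no reversal.

No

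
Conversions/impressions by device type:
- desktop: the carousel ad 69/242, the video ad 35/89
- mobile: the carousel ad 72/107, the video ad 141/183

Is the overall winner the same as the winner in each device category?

Yes

Desktop: the carousel ad 69/242 = 28.5%, the video ad 35/89 = 39.3% → the video ad
Mobile: the carousel ad 72/107 = 67.3%, the video ad 141/183 = 77.0% → the video ad
Overall: the carousel ad 141/349 = 40.4%, the video ad 176/272 = 64.7% → the video ad
The video ad wins overall and in every device group — no reversal.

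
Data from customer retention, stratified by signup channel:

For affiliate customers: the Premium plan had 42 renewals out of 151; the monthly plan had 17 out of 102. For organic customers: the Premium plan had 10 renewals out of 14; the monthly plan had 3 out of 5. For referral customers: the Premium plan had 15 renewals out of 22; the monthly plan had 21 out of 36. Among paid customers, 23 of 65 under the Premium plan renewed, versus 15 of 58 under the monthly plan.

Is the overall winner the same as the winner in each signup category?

Yes

Affiliate: the Premium plan 42/151 = 27.8%, the monthly plan 17/102 = 16.7% → the Premium plan
Organic: the Premium plan 10/14 = 71.4%, the monthly plan 3/5 = 60.0% → the Premium plan
Referral: the Premium plan 15/22 = 68.2%, the monthly plan 21/36 = 58.3% → the Premium plan
Paid: the Premium plan 23/65 = 35.4%, the monthly plan 15/58 = 25.9% → the Premium plan
Overall: the Premium plan 90/252 = 35.7%, the monthly plan 56/201 = 27.9% → the Premium plan
The Premium plan wins overall and in every signup group — no reversal.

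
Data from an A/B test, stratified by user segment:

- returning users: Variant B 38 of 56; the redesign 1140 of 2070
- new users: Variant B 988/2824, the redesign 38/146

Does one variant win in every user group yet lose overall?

Yes

Returning users: Variant B 38/56 = 67.9%, the redesign 1140/2070 = 55.1% → Variant B
New users: Variant B 988/2824 = 35.0%, the redesign 38/146 = 26.0% → Variant B
Overall: Variant B 1026/2880 = 35.6%, the redesign 1178/2216 = 53.2% → the redesign
Variant B wins each user group but the redesign wins overall — the comparison reverses. Variant B's views skew toward new users, which has a lower base rate.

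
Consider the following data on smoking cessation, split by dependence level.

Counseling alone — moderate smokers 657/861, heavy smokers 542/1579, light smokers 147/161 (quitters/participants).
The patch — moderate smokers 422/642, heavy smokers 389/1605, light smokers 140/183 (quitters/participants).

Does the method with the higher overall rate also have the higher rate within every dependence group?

Yes

Moderate smokers: counseling alone 657/861 = 76.3%, the patch 422/642 = 65.7% → counseling alone
Heavy smokers: counseling alone 542/1579 = 34.3%, the patch 389/1605 = 24.2% → counseling alone
Light smokers: counseling alone 147/161 = 91.3%, the patch 140/183 = 76.5% → counseling alone
Overall: counseling alone 1346/2601 = 51.7%, the patch 951/2430 = 39.1% → counseling alone
Counseling alone wins overall and in every dependence group — no reversal.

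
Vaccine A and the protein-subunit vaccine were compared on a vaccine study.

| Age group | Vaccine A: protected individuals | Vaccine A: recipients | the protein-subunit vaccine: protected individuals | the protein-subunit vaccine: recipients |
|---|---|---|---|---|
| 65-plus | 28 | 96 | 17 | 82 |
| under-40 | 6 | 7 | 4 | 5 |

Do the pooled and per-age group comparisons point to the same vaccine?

Yes

65-plus: Vaccine A 28/96 = 29.2%, the protein-subunit vaccine 17/82 = 20.7% → Vaccine A
Under-40: Vaccine A 6/7 = 85.7%, the protein-subunit vaccine 4/5 = 80.0% → Vaccine A
Overall: Vaccine A 34/103 = 33.0%, the protein-subunit vaccine 21/87 = 24.1% → Vaccine A
Vaccine A wins overall and in every age group — no reversal.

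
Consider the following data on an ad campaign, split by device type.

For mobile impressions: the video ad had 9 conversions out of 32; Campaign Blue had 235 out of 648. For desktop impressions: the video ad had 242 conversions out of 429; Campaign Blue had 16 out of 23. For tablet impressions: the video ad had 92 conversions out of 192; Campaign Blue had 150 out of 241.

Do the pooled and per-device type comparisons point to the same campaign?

Mobile: the video ad 9/32 = 28.1%, Campaign Blue 235/648 = 36.3% → Campaign Blue
Desktop: the video ad 242/429 = 56.4%, Campaign Blue 16/23 = 69.6% → Campaign Blue
Tablet: the video ad 92/192 = 47.9%, Campaign Blue 150/241 = 62.2% → Campaign Blue
Overall: the video ad 343/653 = 52.5%, Campaign Blue 401/912 = 44.0% → the video ad
Campaign Blue wins each device group but the video ad wins overall — the comparison reverses. Campaign Blue's impressions skew toward mobile, which has a lower base rate.

No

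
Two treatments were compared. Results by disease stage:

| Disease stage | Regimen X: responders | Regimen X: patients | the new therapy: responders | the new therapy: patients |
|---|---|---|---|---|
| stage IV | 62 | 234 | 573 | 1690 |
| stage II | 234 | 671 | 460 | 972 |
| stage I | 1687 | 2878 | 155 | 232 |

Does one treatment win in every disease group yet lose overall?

Yes

Stage IV: Regimen X 62/234 = 26.5%, the new therapy 573/1690 = 33.9% → the new therapy
Stage II: Regimen X 234/671 = 34.9%, the new therapy 460/972 = 47.3% → the new therapy
Stage I: Regimen X 1687/2878 = 58.6%, the new therapy 155/232 = 66.8% → the new therapy
Overall: Regimen X 1983/3783 = 52.4%, the new therapy 1188/2894 = 41.1% → Regimen X
The new therapy wins each disease group but Regimen X wins overall — the comparison reverses. The new therapy's patients skew toward stage IV, which has a lower base rate.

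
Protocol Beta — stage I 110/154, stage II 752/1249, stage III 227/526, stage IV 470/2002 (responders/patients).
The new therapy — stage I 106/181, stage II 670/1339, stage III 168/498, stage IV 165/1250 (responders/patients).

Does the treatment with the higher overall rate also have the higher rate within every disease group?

Yes

Stage I: Protocol Beta 110/154 = 71.4%, the new therapy 106/181 = 58.6% → Protocol Beta
Stage II: Protocol Beta 752/1249 = 60.2%, the new therapy 670/1339 = 50.0% → Protocol Beta
Stage III: Protocol Beta 227/526 = 43.2%, the new therapy 168/498 = 33.7% → Protocol Beta
Stage IV: Protocol Beta 470/2002 = 23.5%, the new therapy 165/1250 = 13.2% → Protocol Beta
Overall: Protocol Beta 1559/3931 = 39.7%, the new therapy 1109/3268 = 33.9% → Protocol Beta
Protocol Beta wins overall and in every disease group — no reversal.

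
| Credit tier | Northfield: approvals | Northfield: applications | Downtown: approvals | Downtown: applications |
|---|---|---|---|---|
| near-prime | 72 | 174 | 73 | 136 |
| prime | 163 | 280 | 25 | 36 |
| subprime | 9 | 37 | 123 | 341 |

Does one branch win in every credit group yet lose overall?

Near-prime: Northfield 72/174 = 41.4%, Downtown 73/136 = 53.7% → Downtown
Prime: Northfield 163/280 = 58.2%, Downtown 25/36 = 69.4% → Downtown
Subprime: Northfield 9/37 = 24.3%, Downtown 123/341 = 36.1% → Downtown
Overall: Northfield 244/491 = 49.7%, Downtown 221/513 = 43.1% → Northfield
Downtown wins each credit group but Northfield wins overall — the comparison reverses. Downtown's applications skew toward subprime, which has a lower base rate.

Yes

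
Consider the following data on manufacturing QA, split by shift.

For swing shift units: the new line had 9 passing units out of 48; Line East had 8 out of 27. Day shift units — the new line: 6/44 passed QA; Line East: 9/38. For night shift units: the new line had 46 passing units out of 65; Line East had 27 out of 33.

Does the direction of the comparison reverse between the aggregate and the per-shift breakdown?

No

Swing shift: the new line 9/48 = 18.8%, Line East 8/27 = 29.6% → Line East
Day shift: the new line 6/44 = 13.6%, Line East 9/38 = 23.7% → Line East
Night shift: the new line 46/65 = 70.8%, Line East 27/33 = 81.8% → Line East
Overall: the new line 61/157 = 38.9%, Line East 44/98 = 44.9% → Line East
Line East wins overall and in every shift group — no reversal.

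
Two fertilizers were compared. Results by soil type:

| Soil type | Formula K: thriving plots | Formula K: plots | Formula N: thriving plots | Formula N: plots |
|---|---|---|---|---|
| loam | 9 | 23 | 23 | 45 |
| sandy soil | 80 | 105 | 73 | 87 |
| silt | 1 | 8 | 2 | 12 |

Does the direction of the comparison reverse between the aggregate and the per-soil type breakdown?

No

Loam: Formula K 9/23 = 39.1%, Formula N 23/45 = 51.1% → Formula N
Sandy soil: Formula K 80/105 = 76.2%, Formula N 73/87 = 83.9% → Formula N
Silt: Formula K 1/8 = 12.5%, Formula N 2/12 = 16.7% → Formula N
Overall: Formula K 90/136 = 66.2%, Formula N 98/144 = 68.1% → Formula N
Formula N wins overall and in every soil group — no reversal.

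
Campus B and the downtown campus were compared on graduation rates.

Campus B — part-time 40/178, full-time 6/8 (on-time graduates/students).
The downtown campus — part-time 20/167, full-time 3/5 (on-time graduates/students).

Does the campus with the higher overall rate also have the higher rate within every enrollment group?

Yes

Part-time: Campus B 40/178 = 22.5%, the downtown campus 20/167 = 12.0% → Campus B
Full-time: Campus B 6/8 = 75.0%, the downtown campus 3/5 = 60.0% → Campus B
Overall: Campus B 46/186 = 24.7%, the downtown campus 23/172 = 13.4% → Campus B
Campus B wins overall and in every enrollment group — no reversal.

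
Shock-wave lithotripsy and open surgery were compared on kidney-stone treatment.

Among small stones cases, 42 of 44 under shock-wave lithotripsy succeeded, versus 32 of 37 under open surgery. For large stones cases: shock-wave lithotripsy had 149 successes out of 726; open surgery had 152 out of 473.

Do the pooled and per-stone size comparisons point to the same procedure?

Small stones: shock-wave lithotripsy 42/44 = 95.5%, open surgery 32/37 = 86.5% → shock-wave lithotripsy
Large stones: shock-wave lithotripsy 149/726 = 20.5%, open surgery 152/473 = 32.1% → open surgery
Overall: shock-wave lithotripsy 191/770 = 24.8%, open surgery 184/510 = 36.1% → open surgery
Neither sweeps: shock-wave lithotripsy wins 1 of 2 groups, open surgery wins 1. Open surgery wins overall but not every group — no Simpson reversal.

No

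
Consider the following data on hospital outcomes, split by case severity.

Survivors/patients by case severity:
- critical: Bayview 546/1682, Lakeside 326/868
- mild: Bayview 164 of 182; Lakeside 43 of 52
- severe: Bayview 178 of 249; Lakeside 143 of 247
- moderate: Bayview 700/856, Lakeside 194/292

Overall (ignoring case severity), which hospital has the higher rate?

Bayview

Critical: Bayview 546/1682 = 32.5%, Lakeside 326/868 = 37.6% → Lakeside
Mild: Bayview 164/182 = 90.1%, Lakeside 43/52 = 82.7% → Bayview
Severe: Bayview 178/249 = 71.5%, Lakeside 143/247 = 57.9% → Bayview
Moderate: Bayview 700/856 = 81.8%, Lakeside 194/292 = 66.4% → Bayview
Overall: Bayview 1588/2969 = 53.5%, Lakeside 706/1459 = 48.4% → Bayview
(Neither sweeps every case group, but Bayview has the higher pooled rate.)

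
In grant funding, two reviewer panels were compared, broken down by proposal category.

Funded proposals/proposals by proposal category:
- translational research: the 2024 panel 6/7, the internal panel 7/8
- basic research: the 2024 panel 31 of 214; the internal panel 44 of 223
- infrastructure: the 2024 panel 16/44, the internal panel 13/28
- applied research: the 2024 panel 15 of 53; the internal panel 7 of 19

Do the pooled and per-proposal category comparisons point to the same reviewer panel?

Translational research: the 2024 panel 6/7 = 85.7%, the internal panel 7/8 = 87.5% → the internal panel
Basic research: the 2024 panel 31/214 = 14.5%, the internal panel 44/223 = 19.7% → the internal panel
Infrastructure: the 2024 panel 16/44 = 36.4%, the internal panel 13/28 = 46.4% → the internal panel
Applied research: the 2024 panel 15/53 = 28.3%, the internal panel 7/19 = 36.8% → the internal panel
Overall: the 2024 panel 68/318 = 21.4%, the internal panel 71/278 = 25.5% → the internal panel
The internal panel wins overall and in every proposal group — no reversal.

Yes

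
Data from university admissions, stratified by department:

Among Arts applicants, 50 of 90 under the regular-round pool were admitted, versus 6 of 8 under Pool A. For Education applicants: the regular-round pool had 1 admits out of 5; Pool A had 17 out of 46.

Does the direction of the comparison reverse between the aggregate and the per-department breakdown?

Arts: the regular-round pool 50/90 = 55.6%, Pool A 6/8 = 75.0% → Pool A
Education: the regular-round pool 1/5 = 20.0%, Pool A 17/46 = 37.0% → Pool A
Overall: the regular-round pool 51/95 = 53.7%, Pool A 23/54 = 42.6% → the regular-round pool
Pool A wins each department group but the regular-round pool wins overall — the comparison reverses. Pool A's applicants skew toward Education, which has a lower base rate.

Yes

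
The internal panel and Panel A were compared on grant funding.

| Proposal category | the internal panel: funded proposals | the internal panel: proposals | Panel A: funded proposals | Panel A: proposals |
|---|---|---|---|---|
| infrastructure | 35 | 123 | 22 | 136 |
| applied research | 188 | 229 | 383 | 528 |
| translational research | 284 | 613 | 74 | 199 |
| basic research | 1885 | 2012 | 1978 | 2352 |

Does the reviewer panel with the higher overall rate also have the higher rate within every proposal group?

Yes

Infrastructure: the internal panel 35/123 = 28.5%, Panel A 22/136 = 16.2% → the internal panel
Applied research: the internal panel 188/229 = 82.1%, Panel A 383/528 = 72.5% → the internal panel
Translational research: the internal panel 284/613 = 46.3%, Panel A 74/199 = 37.2% → the internal panel
Basic research: the internal panel 1885/2012 = 93.7%, Panel A 1978/2352 = 84.1% → the internal panel
Overall: the internal panel 2392/2977 = 80.3%, Panel A 2457/3215 = 76.4% → the internal panel
The internal panel wins overall and in every proposal group — no reversal.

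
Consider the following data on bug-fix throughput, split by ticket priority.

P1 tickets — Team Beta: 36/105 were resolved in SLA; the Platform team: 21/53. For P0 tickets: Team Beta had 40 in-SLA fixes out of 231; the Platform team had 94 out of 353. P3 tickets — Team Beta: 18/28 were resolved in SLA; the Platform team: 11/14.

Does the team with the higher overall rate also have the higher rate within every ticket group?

Yes

P1: Team Beta 36/105 = 34.3%, the Platform team 21/53 = 39.6% → the Platform team
P0: Team Beta 40/231 = 17.3%, the Platform team 94/353 = 26.6% → the Platform team
P3: Team Beta 18/28 = 64.3%, the Platform team 11/14 = 78.6% → the Platform team
Overall: Team Beta 94/364 = 25.8%, the Platform team 126/420 = 30.0% → the Platform team
The Platform team wins overall and in every ticket group — no reversal.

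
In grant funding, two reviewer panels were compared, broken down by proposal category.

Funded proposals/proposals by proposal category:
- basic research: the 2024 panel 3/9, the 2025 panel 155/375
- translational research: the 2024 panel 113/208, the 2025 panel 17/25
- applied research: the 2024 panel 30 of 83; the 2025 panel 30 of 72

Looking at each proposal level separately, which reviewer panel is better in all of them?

Basic research: the 2024 panel 3/9 = 33.3%, the 2025 panel 155/375 = 41.3% → the 2025 panel
Translational research: the 2024 panel 113/208 = 54.3%, the 2025 panel 17/25 = 68.0% → the 2025 panel
Applied research: the 2024 panel 30/83 = 36.1%, the 2025 panel 30/72 = 41.7% → the 2025 panel
The 2025 panel has the higher rate in all 3 groups.

the 2025 panel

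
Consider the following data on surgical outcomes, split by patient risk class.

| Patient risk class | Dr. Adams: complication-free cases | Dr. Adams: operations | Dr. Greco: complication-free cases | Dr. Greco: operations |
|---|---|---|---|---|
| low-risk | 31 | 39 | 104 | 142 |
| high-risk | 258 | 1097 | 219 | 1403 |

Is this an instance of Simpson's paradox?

No

Low-risk: Dr. Adams 31/39 = 79.5%, Dr. Greco 104/142 = 73.2% → Dr. Adams
High-risk: Dr. Adams 258/1097 = 23.5%, Dr. Greco 219/1403 = 15.6% → Dr. Adams
Overall: Dr. Adams 289/1136 = 25.4%, Dr. Greco 323/1545 = 20.9% → Dr. Adams
Dr. Adams wins overall and in every patient risk group — no reversal.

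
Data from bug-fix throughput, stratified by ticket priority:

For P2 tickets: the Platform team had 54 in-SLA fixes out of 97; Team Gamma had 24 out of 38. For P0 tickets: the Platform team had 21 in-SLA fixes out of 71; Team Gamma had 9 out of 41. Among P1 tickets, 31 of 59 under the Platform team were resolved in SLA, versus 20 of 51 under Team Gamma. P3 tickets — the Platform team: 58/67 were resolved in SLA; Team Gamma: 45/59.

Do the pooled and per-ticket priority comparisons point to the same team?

P2: the Platform team 54/97 = 55.7%, Team Gamma 24/38 = 63.2% → Team Gamma
P0: the Platform team 21/71 = 29.6%, Team Gamma 9/41 = 22.0% → the Platform team
P1: the Platform team 31/59 = 52.5%, Team Gamma 20/51 = 39.2% → the Platform team
P3: the Platform team 58/67 = 86.6%, Team Gamma 45/59 = 76.3% → the Platform team
Overall: the Platform team 164/294 = 55.8%, Team Gamma 98/189 = 51.9% → the Platform team
Neither sweeps: the Platform team wins 3 of 4 groups, Team Gamma wins 1. The Platform team wins overall but not every group — no Simpson reversal.

No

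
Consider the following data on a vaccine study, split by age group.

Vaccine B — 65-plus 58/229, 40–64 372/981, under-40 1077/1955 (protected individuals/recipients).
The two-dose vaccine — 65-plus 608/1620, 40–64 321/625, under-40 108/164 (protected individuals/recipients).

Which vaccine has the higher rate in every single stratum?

the two-dose vaccine

65-plus: Vaccine B 58/229 = 25.3%, the two-dose vaccine 608/1620 = 37.5% → the two-dose vaccine
40–64: Vaccine B 372/981 = 37.9%, the two-dose vaccine 321/625 = 51.4% → the two-dose vaccine
Under-40: Vaccine B 1077/1955 = 55.1%, the two-dose vaccine 108/164 = 65.9% → the two-dose vaccine
The two-dose vaccine has the higher rate in all 3 groups.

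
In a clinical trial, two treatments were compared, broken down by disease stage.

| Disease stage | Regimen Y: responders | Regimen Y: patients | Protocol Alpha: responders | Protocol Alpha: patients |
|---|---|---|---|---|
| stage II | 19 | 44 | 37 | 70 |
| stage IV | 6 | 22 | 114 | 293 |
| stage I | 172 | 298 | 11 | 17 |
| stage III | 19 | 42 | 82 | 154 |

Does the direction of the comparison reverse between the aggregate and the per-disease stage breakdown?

Yes

Stage II: Regimen Y 19/44 = 43.2%, Protocol Alpha 37/70 = 52.9% → Protocol Alpha
Stage IV: Regimen Y 6/22 = 27.3%, Protocol Alpha 114/293 = 38.9% → Protocol Alpha
Stage I: Regimen Y 172/298 = 57.7%, Protocol Alpha 11/17 = 64.7% → Protocol Alpha
Stage III: Regimen Y 19/42 = 45.2%, Protocol Alpha 82/154 = 53.2% → Protocol Alpha
Overall: Regimen Y 216/406 = 53.2%, Protocol Alpha 244/534 = 45.7% → Regimen Y
Protocol Alpha wins each disease group but Regimen Y wins overall — the comparison reverses. Protocol Alpha's patients skew toward stage IV, which has a lower base rate.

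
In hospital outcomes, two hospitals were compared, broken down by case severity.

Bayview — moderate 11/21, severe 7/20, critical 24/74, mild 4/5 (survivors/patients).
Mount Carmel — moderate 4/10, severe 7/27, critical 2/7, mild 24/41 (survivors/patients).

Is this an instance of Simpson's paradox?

Moderate: Bayview 11/21 = 52.4%, Mount Carmel 4/10 = 40.0% → Bayview
Severe: Bayview 7/20 = 35.0%, Mount Carmel 7/27 = 25.9% → Bayview
Critical: Bayview 24/74 = 32.4%, Mount Carmel 2/7 = 28.6% → Bayview
Mild: Bayview 4/5 = 80.0%, Mount Carmel 24/41 = 58.5% → Bayview
Overall: Bayview 46/120 = 38.3%, Mount Carmel 37/85 = 43.5% → Mount Carmel
Bayview wins each case group but Mount Carmel wins overall — the comparison reverses. Bayview's patients skew toward critical, which has a lower base rate.

Yes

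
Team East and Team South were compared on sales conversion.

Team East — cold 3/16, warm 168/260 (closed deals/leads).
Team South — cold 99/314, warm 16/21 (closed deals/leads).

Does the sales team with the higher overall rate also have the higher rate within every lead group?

Cold: Team East 3/16 = 18.8%, Team South 99/314 = 31.5% → Team South
Warm: Team East 168/260 = 64.6%, Team South 16/21 = 76.2% → Team South
Overall: Team East 171/276 = 62.0%, Team South 115/335 = 34.3% → Team East
Team South wins each lead group but Team East wins overall — the comparison reverses. Team South's leads skew toward cold, which has a lower base rate.

No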